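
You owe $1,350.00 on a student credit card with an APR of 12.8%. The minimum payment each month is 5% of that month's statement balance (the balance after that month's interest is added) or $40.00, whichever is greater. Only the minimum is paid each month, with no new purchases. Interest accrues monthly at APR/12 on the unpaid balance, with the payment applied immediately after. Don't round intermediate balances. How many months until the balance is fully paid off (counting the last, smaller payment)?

Monthly rate r = 12.8%/12 = 1.06667% = 0.0106667.
While 5% of the post-interest balance exceeds $40.00, each month B ← (B·(1+r))·(1 − 0.05), i.e. B shrinks by the factor (1+r)·0.95 = 0.96013.
This holds for months 1–14. Entering month 15 the balance is $763.79; 5% of the post-interest balance is now below $40.00, so the flat $40.00 minimum applies from here.
From month 15 a fixed $40.00 at rate r clears $763.79 in 22 more payments. Total: 14 + 22 = 36 months.

36 months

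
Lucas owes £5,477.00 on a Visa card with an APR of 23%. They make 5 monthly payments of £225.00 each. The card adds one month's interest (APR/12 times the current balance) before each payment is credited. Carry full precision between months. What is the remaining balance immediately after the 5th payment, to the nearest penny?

Monthly rate r = 23%/12 = 1.91667% = 0.0191667.
Each month: B ← B·(1+r) − £225.00.
Month 1: interest £104.98; balance after payment £5,356.98.
Month 2: interest £102.68; balance after payment £5,234.65.
Month 3: interest £100.33; balance after payment £5,109.98.
Month 4: interest £97.94; balance after payment £4,982.92.
Month 5: interest £95.51; balance after payment £4,853.43.

£4,853.43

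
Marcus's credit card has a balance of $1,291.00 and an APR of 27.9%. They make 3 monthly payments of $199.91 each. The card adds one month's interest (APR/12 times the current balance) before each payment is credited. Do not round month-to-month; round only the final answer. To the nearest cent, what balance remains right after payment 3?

$769.38

Monthly rate r = 27.9%/12 = 2.325% = 0.02325.
Each month: B ← B·(1+r) − $199.91.
Month 1: interest $30.02; balance after payment $1,121.11.
Month 2: interest $26.07; balance after payment $947.26.
Month 3: interest $22.02; balance after payment $769.38.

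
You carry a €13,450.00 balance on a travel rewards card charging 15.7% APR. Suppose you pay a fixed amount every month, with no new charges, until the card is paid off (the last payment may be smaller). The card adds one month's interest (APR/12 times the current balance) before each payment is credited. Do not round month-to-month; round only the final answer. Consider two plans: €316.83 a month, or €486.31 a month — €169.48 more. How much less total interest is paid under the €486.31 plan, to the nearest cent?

Monthly rate r = 15.7%/12 = 1.30833% = 0.0130833.
At €316.83/mo: n = ⌈−ln(1 − rB₀/P)/ln(1+r)⌉ = 63 payments (last €115.00); total interest = total paid − €13,450.00 = €6,308.46.
At €486.31/mo: 35 payments (last €271.35); total interest €3,355.89.
Interest saved = €6,308.46 − €3,355.89 = €2,952.57.

€2,952.57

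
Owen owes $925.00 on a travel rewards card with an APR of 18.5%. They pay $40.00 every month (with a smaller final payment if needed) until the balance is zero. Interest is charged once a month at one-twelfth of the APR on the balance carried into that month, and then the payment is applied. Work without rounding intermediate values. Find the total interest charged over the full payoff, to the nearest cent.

Monthly rate r = 18.5%/12 = 1.54167% = 0.0154167.
Payoff takes n = ⌈−ln(1 − rB₀/P)/ln(1+r)⌉ = ⌈28.816⌉ = 29 payments; the last is $32.67.
Total paid = 28·$40.00 + $32.67 = $1,152.67.
Total interest = total paid − principal = $1,152.67 − $925.00 = $227.67.

$227.67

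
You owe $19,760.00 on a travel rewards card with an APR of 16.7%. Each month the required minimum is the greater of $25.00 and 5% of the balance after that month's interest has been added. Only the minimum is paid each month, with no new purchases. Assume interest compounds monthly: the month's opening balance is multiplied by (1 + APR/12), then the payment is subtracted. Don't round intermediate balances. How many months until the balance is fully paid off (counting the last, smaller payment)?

Monthly rate r = 16.7%/12 = 1.39167% = 0.0139167.
While 5% of the post-interest balance exceeds $25.00, each month B ← (B·(1+r))·(1 − 0.05), i.e. B shrinks by the factor (1+r)·0.95 = 0.96322.
This holds for months 1–99. Entering month 100 the balance is $483.78; 5% of the post-interest balance is now below $25.00, so the flat $25.00 minimum applies from here.
From month 100 a fixed $25.00 at rate r clears $483.78 in 23 more payments. Total: 99 + 23 = 122 months.

122 months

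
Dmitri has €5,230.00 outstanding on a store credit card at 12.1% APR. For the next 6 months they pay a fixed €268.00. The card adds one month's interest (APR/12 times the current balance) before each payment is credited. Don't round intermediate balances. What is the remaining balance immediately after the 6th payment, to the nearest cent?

Monthly rate r = 12.1%/12 = 1.00833% = 0.0100833.
Each month: B ← B·(1+r) − €268.00.
Month 1: interest €52.74; balance after payment €5,014.74.
Month 2: interest €50.57; balance after payment €4,797.30.
Month 3: interest €48.37; balance after payment €4,577.67.
Month 4: interest €46.16; balance after payment €4,355.83.
Month 5: interest €43.92; balance after payment €4,131.75.
Month 6: interest €41.66; balance after payment €3,905.42.

€3,905.42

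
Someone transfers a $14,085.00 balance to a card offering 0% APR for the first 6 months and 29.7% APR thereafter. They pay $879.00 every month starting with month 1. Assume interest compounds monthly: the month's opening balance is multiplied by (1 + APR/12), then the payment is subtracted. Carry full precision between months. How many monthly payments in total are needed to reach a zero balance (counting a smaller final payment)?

18 months

Promo months 1–6 at r₀ = 0%/12 = 0; months 7+ at r₁ = 29.7%/12 = 0.02475.
After month 6 (no interest yet): B = $14,085.00 − 6·$879.00 = $8,811.00.
Then at r₁ with $879.00/mo: n₂ = −ln(1 − r₁·B/P)/ln(1+r₁) ≈ 11.66 → 12 more payments.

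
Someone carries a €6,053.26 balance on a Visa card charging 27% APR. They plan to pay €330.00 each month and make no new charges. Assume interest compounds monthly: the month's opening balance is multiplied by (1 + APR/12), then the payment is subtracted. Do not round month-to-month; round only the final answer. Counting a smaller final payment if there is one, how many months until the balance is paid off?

Monthly rate r = 27%/12 = 2.25% = 0.0225.
Recurrence: B ← B·(1+r) − €330.00.
Month 1: interest €136.20; balance after payment €5,859.46.
Month 2: interest €131.84; balance after payment €5,661.30.
Closed form: n = −ln(1 − rB₀/P)/ln(1+r) = −ln(0.58728)/ln(1.0225) ≈ 23.921, so the balance reaches zero during payment 24.

24 payments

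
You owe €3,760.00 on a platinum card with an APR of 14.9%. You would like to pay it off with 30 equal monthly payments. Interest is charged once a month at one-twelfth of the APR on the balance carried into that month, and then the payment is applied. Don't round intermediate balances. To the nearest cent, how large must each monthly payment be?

Monthly rate r = 14.9%/12 = 1.24167% = 0.0124167.
Level-payment amortization: P = B₀·r / (1 − (1+r)^(−n)) = 3760.00·0.0124167 / (1 − 1.01242^(−30)).
Denominator 1 − (1+r)^(−30) = 0.309408196.
P = 46.6867 / 0.309408196 ≈ 150.89.

€150.89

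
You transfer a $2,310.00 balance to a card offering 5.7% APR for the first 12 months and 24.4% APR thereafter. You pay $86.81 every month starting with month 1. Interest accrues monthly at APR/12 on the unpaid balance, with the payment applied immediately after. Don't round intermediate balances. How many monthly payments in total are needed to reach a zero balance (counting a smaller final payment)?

32 payments

Promo months 1–12 at r₀ = 5.7%/12 = 0.00475; months 13+ at r₁ = 24.4%/12 = 0.0203333.
After month 12: iterate B ← B·(1+r₀) − $86.81 for 12 months → $1,375.79.
Then at r₁ with $86.81/mo: n₂ = −ln(1 − r₁·B/P)/ln(1+r₁) ≈ 19.32 → 20 more payments.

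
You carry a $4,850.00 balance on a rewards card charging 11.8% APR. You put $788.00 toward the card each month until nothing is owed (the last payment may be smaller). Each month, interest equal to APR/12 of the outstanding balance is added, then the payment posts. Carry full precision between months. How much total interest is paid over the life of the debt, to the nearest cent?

$178.44

Monthly rate r = 11.8%/12 = 0.983333% = 0.00983333.
Payoff takes n = ⌈−ln(1 − rB₀/P)/ln(1+r)⌉ = ⌈6.380⌉ = 7 payments; the last is $300.44.
Total paid = 6·$788.00 + $300.44 = $5,028.44.
Total interest = total paid − principal = $5,028.44 − $4,850.00 = $178.44.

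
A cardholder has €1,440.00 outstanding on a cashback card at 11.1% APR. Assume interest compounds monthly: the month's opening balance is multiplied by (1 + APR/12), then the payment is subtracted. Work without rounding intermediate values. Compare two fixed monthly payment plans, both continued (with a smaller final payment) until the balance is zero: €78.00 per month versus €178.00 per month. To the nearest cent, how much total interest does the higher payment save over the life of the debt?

Monthly rate r = 11.1%/12 = 0.925% = 0.00925.
At €78.00/mo: n = ⌈−ln(1 − rB₀/P)/ln(1+r)⌉ = 21 payments (last €26.40); total interest = total paid − €1,440.00 = €146.40.
At €178.00/mo: 9 payments (last €79.84); total interest €63.84.
Interest saved = €146.40 − €63.84 = €82.56.

€82.56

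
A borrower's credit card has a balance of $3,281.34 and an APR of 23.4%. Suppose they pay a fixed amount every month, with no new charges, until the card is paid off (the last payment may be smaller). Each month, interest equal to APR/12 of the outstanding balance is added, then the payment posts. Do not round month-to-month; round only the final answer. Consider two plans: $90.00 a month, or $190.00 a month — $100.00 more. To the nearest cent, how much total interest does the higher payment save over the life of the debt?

Monthly rate r = 23.4%/12 = 1.95% = 0.0195.
At $90.00/mo: n = ⌈−ln(1 − rB₀/P)/ln(1+r)⌉ = 65 payments (last $24.37); total interest = total paid − $3,281.34 = $2,503.03.
At $190.00/mo: 22 payments (last $50.27); total interest $758.93.
Interest saved = $2,503.03 − $758.93 = $1,744.10.

$1,744.10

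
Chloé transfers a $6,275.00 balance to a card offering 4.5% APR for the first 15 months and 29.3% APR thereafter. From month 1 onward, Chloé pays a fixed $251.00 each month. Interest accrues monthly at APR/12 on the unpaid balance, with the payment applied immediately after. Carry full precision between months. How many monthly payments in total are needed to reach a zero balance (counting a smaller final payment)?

29 months

Promo months 1–15 at r₀ = 4.5%/12 = 0.00375; months 16+ at r₁ = 29.3%/12 = 0.0244167.
After month 15: iterate B ← B·(1+r₀) − $251.00 for 15 months → $2,771.93.
Then at r₁ with $251.00/mo: n₂ = −ln(1 − r₁·B/P)/ln(1+r₁) ≈ 13.03 → 14 more payments.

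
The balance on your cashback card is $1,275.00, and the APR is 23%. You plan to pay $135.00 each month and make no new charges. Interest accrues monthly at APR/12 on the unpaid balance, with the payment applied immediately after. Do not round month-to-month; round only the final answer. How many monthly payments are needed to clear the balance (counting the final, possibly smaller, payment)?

11 months

Monthly rate r = 23%/12 = 1.91667% = 0.0191667.
Recurrence: B ← B·(1+r) − $135.00.
Month 1: interest $24.44; balance after payment $1,164.44.
Month 2: interest $22.32; balance after payment $1,051.76.
Closed form: n = −ln(1 − rB₀/P)/ln(1+r) = −ln(0.81898)/ln(1.01917) ≈ 10.518, so the balance reaches zero during payment 11.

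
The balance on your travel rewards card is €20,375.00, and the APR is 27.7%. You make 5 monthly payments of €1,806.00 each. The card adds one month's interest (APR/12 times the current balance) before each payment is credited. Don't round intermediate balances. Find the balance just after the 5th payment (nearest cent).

€13,381.10

Monthly rate r = 27.7%/12 = 2.30833% = 0.0230833.
Each month: B ← B·(1+r) − €1,806.00.
Month 1: interest €470.32; balance after payment €19,039.32.
Month 2: interest €439.49; balance after payment €17,672.81.
Month 3: interest €407.95; balance after payment €16,274.76.
Month 4: interest €375.68; balance after payment €14,844.44.
Month 5: interest €342.66; balance after payment €13,381.10.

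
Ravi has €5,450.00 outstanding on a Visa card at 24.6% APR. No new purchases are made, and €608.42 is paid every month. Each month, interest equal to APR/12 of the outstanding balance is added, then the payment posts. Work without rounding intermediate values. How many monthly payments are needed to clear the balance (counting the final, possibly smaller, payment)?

Monthly rate r = 24.6%/12 = 2.05% = 0.0205.
Recurrence: B ← B·(1+r) − €608.42.
Month 1: interest €111.73; balance after payment €4,953.31.
Month 2: interest €101.54; balance after payment €4,446.43.
Closed form: n = −ln(1 − rB₀/P)/ln(1+r) = −ln(0.81637)/ln(1.0205) ≈ 9.998, so the balance reaches zero during payment 10.

10 payments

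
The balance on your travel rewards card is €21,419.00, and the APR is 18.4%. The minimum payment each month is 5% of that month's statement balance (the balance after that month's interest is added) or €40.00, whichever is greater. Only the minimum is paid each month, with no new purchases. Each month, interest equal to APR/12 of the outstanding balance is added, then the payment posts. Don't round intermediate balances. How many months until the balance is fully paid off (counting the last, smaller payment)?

116 months

Monthly rate r = 18.4%/12 = 1.53333% = 0.0153333.
While 5% of the post-interest balance exceeds €40.00, each month B ← (B·(1+r))·(1 − 0.05), i.e. B shrinks by the factor (1+r)·0.95 = 0.96457.
This holds for months 1–92. Entering month 93 the balance is €775.12; 5% of the post-interest balance is now below €40.00, so the flat €40.00 minimum applies from here.
From month 93 a fixed €40.00 at rate r clears €775.12 in 24 more payments. Total: 92 + 24 = 116 months.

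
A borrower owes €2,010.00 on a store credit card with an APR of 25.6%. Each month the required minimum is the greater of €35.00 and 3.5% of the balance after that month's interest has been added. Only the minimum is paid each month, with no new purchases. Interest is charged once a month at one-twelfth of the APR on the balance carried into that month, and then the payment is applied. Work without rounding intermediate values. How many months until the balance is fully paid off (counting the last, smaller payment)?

Monthly rate r = 25.6%/12 = 2.13333% = 0.0213333.
While 3.5% of the post-interest balance exceeds €35.00, each month B ← (B·(1+r))·(1 − 0.035), i.e. B shrinks by the factor (1+r)·0.965 = 0.98559.
This holds for months 1–50. Entering month 51 the balance is €972.61; 3.5% of the post-interest balance is now below €35.00, so the flat €35.00 minimum applies from here.
From month 51 a fixed €35.00 at rate r clears €972.61 in 43 more payments. Total: 50 + 43 = 93 months.

93 months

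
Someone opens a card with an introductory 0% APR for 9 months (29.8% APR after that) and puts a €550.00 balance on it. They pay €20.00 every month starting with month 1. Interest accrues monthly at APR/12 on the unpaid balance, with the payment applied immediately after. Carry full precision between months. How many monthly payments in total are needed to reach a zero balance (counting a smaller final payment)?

35 payments

Promo months 1–9 at r₀ = 0%/12 = 0; months 10+ at r₁ = 29.8%/12 = 0.0248333.
After month 9 (no interest yet): B = €550.00 − 9·€20.00 = €370.00.
Then at r₁ with €20.00/mo: n₂ = −ln(1 − r₁·B/P)/ln(1+r₁) ≈ 25.08 → 26 more payments.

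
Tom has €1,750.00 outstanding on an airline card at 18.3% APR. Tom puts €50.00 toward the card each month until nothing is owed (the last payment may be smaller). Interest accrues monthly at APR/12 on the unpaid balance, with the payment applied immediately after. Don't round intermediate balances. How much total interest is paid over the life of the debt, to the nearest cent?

€770.87

Monthly rate r = 18.3%/12 = 1.525% = 0.01525.
Payoff takes n = ⌈−ln(1 − rB₀/P)/ln(1+r)⌉ = ⌈50.416⌉ = 51 payments; the last is €20.87.
Total paid = 50·€50.00 + €20.87 = €2,520.87.
Total interest = total paid − principal = €2,520.87 − €1,750.00 = €770.87.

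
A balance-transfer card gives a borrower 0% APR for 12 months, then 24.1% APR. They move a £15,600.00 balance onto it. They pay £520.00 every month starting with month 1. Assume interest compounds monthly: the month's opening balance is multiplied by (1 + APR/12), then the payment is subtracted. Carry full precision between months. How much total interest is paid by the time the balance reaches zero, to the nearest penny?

Promo months 1–12 at r₀ = 0%/12 = 0; months 13+ at r₁ = 24.1%/12 = 0.0200833.
After month 12 (no interest yet): B = £15,600.00 − 12·£520.00 = £9,360.00.
Then at r₁ with £520.00/mo: n₂ = −ln(1 − r₁·B/P)/ln(1+r₁) ≈ 22.56 → 23 more payments.
Total paid = 34·£520.00 + £293.60 = £17,973.60; interest = £17,973.60 − £15,600.00 = £2,373.60.

£2,373.60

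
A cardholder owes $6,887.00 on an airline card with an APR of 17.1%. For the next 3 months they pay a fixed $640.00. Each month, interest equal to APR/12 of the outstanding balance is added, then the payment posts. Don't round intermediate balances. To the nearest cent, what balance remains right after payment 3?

Monthly rate r = 17.1%/12 = 1.425% = 0.01425.
Each month: B ← B·(1+r) − $640.00.
Month 1: interest $98.14; balance after payment $6,345.14.
Month 2: interest $90.42; balance after payment $5,795.56.
Month 3: interest $82.59; balance after payment $5,238.14.

$5,238.14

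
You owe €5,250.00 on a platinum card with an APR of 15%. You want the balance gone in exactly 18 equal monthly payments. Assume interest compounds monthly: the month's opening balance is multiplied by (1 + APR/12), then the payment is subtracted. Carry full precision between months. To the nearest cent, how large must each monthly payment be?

Monthly rate r = 15%/12 = 1.25% = 0.0125.
Level-payment amortization: P = B₀·r / (1 − (1+r)^(−n)) = 5250.00·0.0125 / (1 − 1.0125^(−18)).
Denominator 1 − (1+r)^(−18) = 0.200369362.
P = 65.625 / 0.200369362 ≈ 327.52.

€327.52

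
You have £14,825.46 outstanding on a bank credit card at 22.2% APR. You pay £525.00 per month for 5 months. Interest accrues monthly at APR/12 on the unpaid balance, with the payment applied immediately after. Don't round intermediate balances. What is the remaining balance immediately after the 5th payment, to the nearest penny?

£13,524.56

Monthly rate r = 22.2%/12 = 1.85% = 0.0185.
Each month: B ← B·(1+r) − £525.00.
Month 1: interest £274.27; balance after payment £14,574.73.
Month 2: interest £269.63; balance after payment £14,319.36.
Month 3: interest £264.91; balance after payment £14,059.27.
Month 4: interest £260.10; balance after payment £13,794.37.
Month 5: interest £255.20; balance after payment £13,524.56.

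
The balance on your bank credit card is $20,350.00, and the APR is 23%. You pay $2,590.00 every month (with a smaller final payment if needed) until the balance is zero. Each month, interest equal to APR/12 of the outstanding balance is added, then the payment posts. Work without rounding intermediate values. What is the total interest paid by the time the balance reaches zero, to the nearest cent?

Monthly rate r = 23%/12 = 1.91667% = 0.0191667.
Payoff takes n = ⌈−ln(1 − rB₀/P)/ln(1+r)⌉ = ⌈8.597⌉ = 9 payments; the last is $1,552.53.
Total paid = 8·$2,590.00 + $1,552.53 = $22,272.53.
Total interest = total paid − principal = $22,272.53 − $20,350.00 = $1,922.53.

$1,922.53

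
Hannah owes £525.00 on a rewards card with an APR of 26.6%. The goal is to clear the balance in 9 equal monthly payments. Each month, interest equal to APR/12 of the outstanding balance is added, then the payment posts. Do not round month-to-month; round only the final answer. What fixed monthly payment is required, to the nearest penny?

£64.99

Monthly rate r = 26.6%/12 = 2.21667% = 0.0221667.
Level-payment amortization: P = B₀·r / (1 − (1+r)^(−n)) = 525.00·0.0221667 / (1 − 1.02217^(−9)).
Denominator 1 − (1+r)^(−9) = 0.17907294.
P = 11.6375 / 0.17907294 ≈ 64.99.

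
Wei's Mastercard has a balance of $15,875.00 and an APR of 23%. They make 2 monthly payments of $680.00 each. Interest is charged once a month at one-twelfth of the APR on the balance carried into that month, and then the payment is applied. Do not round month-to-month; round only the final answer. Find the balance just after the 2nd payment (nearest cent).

Monthly rate r = 23%/12 = 1.91667% = 0.0191667.
Each month: B ← B·(1+r) − $680.00.
Month 1: interest $304.27; balance after payment $15,499.27.
Month 2: interest $297.07; balance after payment $15,116.34.

$15,116.34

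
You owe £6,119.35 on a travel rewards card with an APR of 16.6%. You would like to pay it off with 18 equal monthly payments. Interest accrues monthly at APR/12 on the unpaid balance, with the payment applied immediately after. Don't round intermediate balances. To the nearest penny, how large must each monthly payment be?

£386.38

Monthly rate r = 16.6%/12 = 1.38333% = 0.0138333.
Level-payment amortization: P = B₀·r / (1 − (1+r)^(−n)) = 6119.35·0.0138333 / (1 − 1.01383^(−18)).
Denominator 1 − (1+r)^(−18) = 0.219088514.
P = 84.651 / 0.219088514 ≈ 386.38.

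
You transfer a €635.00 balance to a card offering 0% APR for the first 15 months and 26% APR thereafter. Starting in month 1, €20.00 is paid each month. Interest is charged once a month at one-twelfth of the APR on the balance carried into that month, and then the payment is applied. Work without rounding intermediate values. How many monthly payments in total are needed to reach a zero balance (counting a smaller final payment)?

Promo months 1–15 at r₀ = 0%/12 = 0; months 16+ at r₁ = 26%/12 = 0.0216667.
After month 15 (no interest yet): B = €635.00 − 15·€20.00 = €335.00.
Then at r₁ with €20.00/mo: n₂ = −ln(1 − r₁·B/P)/ln(1+r₁) ≈ 21.03 → 22 more payments.

37 months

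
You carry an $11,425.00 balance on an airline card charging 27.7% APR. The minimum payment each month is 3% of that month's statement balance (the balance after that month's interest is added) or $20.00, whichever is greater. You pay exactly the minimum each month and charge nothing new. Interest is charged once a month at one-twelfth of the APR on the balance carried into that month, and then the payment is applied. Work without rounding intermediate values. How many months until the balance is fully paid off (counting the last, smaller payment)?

Monthly rate r = 27.7%/12 = 2.30833% = 0.0230833.
While 3% of the post-interest balance exceeds $20.00, each month B ← (B·(1+r))·(1 − 0.03), i.e. B shrinks by the factor (1+r)·0.97 = 0.99239.
This holds for months 1–375. Entering month 376 the balance is $651.46; 3% of the post-interest balance is now below $20.00, so the flat $20.00 minimum applies from here.
From month 376 a fixed $20.00 at rate r clears $651.46 in 62 more payments. Total: 375 + 62 = 437 months.

437 months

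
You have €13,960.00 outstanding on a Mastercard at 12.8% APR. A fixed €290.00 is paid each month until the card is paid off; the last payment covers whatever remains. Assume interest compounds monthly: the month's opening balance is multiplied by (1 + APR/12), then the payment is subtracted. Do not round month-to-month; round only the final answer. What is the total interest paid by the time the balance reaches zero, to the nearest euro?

Monthly rate r = 12.8%/12 = 1.06667% = 0.0106667.
Payoff takes n = ⌈−ln(1 − rB₀/P)/ln(1+r)⌉ = ⌈67.903⌉ = 68 payments; the last is €261.90.
Total paid = 67·€290.00 + €261.90 = €19,691.90.
Total interest = total paid − principal = €19,691.90 − €13,960.00 = €5,731.90.

€5,732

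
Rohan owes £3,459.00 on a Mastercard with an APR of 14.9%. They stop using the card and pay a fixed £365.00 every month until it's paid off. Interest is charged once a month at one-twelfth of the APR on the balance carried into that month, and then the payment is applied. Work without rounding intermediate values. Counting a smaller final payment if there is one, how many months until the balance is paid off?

Monthly rate r = 14.9%/12 = 1.24167% = 0.0124167.
Recurrence: B ← B·(1+r) − £365.00.
Month 1: interest £42.95; balance after payment £3,136.95.
Month 2: interest £38.95; balance after payment £2,810.90.
Closed form: n = −ln(1 − rB₀/P)/ln(1+r) = −ln(0.88233)/ln(1.01242) ≈ 10.145, so the balance reaches zero during payment 11.

11 months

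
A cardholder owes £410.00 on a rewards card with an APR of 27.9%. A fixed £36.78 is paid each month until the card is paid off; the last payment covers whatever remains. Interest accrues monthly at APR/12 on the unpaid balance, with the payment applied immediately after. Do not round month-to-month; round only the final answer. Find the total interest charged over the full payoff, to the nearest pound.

Monthly rate r = 27.9%/12 = 2.325% = 0.02325.
Payoff takes n = ⌈−ln(1 − rB₀/P)/ln(1+r)⌉ = ⌈13.052⌉ = 14 payments; the last is £1.95.
Total paid = 13·£36.78 + £1.95 = £480.09.
Total interest = total paid − principal = £480.09 − £410.00 = £70.09.

£70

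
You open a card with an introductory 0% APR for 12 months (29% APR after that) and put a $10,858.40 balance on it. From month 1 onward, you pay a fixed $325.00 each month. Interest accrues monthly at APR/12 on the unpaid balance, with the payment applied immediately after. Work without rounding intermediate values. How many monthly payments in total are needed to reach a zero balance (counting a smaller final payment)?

43 months

Promo months 1–12 at r₀ = 0%/12 = 0; months 13+ at r₁ = 29%/12 = 0.0241667.
After month 12 (no interest yet): B = $10,858.40 − 12·$325.00 = $6,958.40.
Then at r₁ with $325.00/mo: n₂ = −ln(1 − r₁·B/P)/ln(1+r₁) ≈ 30.51 → 31 more payments.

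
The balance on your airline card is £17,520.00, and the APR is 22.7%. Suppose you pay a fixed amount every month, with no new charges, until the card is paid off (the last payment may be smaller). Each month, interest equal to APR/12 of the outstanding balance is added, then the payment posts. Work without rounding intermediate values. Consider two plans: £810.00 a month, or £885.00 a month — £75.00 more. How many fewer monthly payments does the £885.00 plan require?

Monthly rate r = 22.7%/12 = 1.89167% = 0.0189167.
At £810.00/mo: n = ⌈−ln(1 − rB₀/P)/ln(1+r)⌉ = 29 payments (last £65.03); total interest = total paid − £17,520.00 = £5,225.03.
At £885.00/mo: 26 payments (last £32.50); total interest £4,637.50.
Payments saved = 29 − 26 = 3.

3 fewer payments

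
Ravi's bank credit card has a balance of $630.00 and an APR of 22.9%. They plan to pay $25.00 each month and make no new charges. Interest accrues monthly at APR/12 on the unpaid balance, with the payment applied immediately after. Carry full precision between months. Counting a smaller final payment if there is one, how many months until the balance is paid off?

Monthly rate r = 22.9%/12 = 1.90833% = 0.0190833.
Recurrence: B ← B·(1+r) − $25.00.
Month 1: interest $12.02; balance after payment $617.02.
Month 2: interest $11.77; balance after payment $603.80.
Closed form: n = −ln(1 − rB₀/P)/ln(1+r) = −ln(0.5191)/ln(1.01908) ≈ 34.684, so the balance reaches zero during payment 35.

35 payments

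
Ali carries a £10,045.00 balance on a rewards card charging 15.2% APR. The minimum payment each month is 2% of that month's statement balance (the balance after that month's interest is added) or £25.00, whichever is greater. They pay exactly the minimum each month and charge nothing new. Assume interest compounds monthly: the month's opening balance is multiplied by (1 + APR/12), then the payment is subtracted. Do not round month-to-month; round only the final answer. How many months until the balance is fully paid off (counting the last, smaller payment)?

Monthly rate r = 15.2%/12 = 1.26667% = 0.0126667.
While 2% of the post-interest balance exceeds £25.00, each month B ← (B·(1+r))·(1 − 0.02), i.e. B shrinks by the factor (1+r)·0.98 = 0.99241.
This holds for months 1–276. Entering month 277 the balance is £1,227.74; 2% of the post-interest balance is now below £25.00, so the flat £25.00 minimum applies from here.
From month 277 a fixed £25.00 at rate r clears £1,227.74 in 78 more payments. Total: 276 + 78 = 354 months.

354 months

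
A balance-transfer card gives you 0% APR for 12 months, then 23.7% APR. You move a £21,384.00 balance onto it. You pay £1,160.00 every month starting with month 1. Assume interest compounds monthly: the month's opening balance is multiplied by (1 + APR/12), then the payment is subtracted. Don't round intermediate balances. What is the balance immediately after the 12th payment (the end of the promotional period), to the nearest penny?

£7,464.00

Promo months 1–12 at r₀ = 0%/12 = 0; months 13+ at r₁ = 23.7%/12 = 0.01975.
After month 12 (no interest yet): B = £21,384.00 − 12·£1,160.00 = £7,464.00.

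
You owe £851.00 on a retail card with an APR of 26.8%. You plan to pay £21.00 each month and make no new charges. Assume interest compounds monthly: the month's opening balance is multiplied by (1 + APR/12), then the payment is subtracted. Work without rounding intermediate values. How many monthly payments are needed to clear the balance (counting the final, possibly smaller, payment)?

107 payments

Monthly rate r = 26.8%/12 = 2.23333% = 0.0223333.
Recurrence: B ← B·(1+r) − £21.00.
Month 1: interest £19.01; balance after payment £849.01.
Month 2: interest £18.96; balance after payment £846.97.
Closed form: n = −ln(1 − rB₀/P)/ln(1+r) = −ln(0.094968)/ln(1.02233) ≈ 106.585, so the balance reaches zero during payment 107.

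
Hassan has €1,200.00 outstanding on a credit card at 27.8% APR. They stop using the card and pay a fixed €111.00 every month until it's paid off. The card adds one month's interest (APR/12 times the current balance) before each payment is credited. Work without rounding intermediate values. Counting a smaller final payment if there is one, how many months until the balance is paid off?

13 payments

Monthly rate r = 27.8%/12 = 2.31667% = 0.0231667.
Recurrence: B ← B·(1+r) − €111.00.
Month 1: interest €27.80; balance after payment €1,116.80.
Month 2: interest €25.87; balance after payment €1,031.67.
Closed form: n = −ln(1 − rB₀/P)/ln(1+r) = −ln(0.74955)/ln(1.02317) ≈ 12.587, so the balance reaches zero during payment 13.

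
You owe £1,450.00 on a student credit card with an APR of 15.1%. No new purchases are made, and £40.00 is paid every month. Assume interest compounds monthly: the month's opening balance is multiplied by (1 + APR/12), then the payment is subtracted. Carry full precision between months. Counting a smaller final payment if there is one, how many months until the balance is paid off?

Monthly rate r = 15.1%/12 = 1.25833% = 0.0125833.
Recurrence: B ← B·(1+r) − £40.00.
Month 1: interest £18.25; balance after payment £1,428.25.
Month 2: interest £17.97; balance after payment £1,406.22.
Closed form: n = −ln(1 − rB₀/P)/ln(1+r) = −ln(0.54385)/ln(1.01258) ≈ 48.707, so the balance reaches zero during payment 49.

49 months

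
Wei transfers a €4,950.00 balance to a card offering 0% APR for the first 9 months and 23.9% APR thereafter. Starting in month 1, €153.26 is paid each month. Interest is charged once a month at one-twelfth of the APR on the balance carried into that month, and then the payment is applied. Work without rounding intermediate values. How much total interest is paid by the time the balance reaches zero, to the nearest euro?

Promo months 1–9 at r₀ = 0%/12 = 0; months 10+ at r₁ = 23.9%/12 = 0.0199167.
After month 9 (no interest yet): B = €4,950.00 − 9·€153.26 = €3,570.66.
Then at r₁ with €153.26/mo: n₂ = −ln(1 − r₁·B/P)/ln(1+r₁) ≈ 31.62 → 32 more payments.
Total paid = 40·€153.26 + €96.01 = €6,226.41; interest = €6,226.41 − €4,950.00 = €1,276.41.

€1,276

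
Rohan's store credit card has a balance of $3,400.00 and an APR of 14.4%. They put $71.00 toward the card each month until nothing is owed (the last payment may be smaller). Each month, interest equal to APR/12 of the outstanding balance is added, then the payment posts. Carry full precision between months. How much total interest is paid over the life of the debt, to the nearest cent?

$1,688.17

Monthly rate r = 14.4%/12 = 1.2% = 0.012.
Payoff takes n = ⌈−ln(1 − rB₀/P)/ln(1+r)⌉ = ⌈71.663⌉ = 72 payments; the last is $47.17.
Total paid = 71·$71.00 + $47.17 = $5,088.17.
Total interest = total paid − principal = $5,088.17 − $3,400.00 = $1,688.17.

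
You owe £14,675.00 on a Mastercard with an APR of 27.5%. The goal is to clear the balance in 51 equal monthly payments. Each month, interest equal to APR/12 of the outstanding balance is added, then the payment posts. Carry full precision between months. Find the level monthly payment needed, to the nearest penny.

£490.87

Monthly rate r = 27.5%/12 = 2.29167% = 0.0229167.
Level-payment amortization: P = B₀·r / (1 − (1+r)^(−n)) = 14675.00·0.0229167 / (1 − 1.02292^(−51)).
Denominator 1 − (1+r)^(−51) = 0.6851186.
P = 336.302 / 0.6851186 ≈ 490.87.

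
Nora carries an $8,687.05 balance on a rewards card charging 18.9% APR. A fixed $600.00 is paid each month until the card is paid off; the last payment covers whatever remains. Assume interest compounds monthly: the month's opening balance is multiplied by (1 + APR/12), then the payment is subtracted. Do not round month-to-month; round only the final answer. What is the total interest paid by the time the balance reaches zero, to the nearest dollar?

Monthly rate r = 18.9%/12 = 1.575% = 0.01575.
Payoff takes n = ⌈−ln(1 − rB₀/P)/ln(1+r)⌉ = ⌈16.562⌉ = 17 payments; the last is $338.26.
Total paid = 16·$600.00 + $338.26 = $9,938.26.
Total interest = total paid − principal = $9,938.26 − $8,687.05 = $1,251.21.

$1,251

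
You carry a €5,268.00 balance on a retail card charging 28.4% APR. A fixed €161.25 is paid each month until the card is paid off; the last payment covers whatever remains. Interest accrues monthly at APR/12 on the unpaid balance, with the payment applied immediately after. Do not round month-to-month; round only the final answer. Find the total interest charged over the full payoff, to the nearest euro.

Monthly rate r = 28.4%/12 = 2.36667% = 0.0236667.
Payoff takes n = ⌈−ln(1 − rB₀/P)/ln(1+r)⌉ = ⌈63.427⌉ = 64 payments; the last is €69.32.
Total paid = 63·€161.25 + €69.32 = €10,228.07.
Total interest = total paid − principal = €10,228.07 − €5,268.00 = €4,960.07.

€4,960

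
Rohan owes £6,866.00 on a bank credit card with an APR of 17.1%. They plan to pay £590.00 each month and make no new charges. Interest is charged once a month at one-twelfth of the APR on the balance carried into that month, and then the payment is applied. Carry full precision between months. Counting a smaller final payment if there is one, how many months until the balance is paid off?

13 payments

Monthly rate r = 17.1%/12 = 1.425% = 0.01425.
Recurrence: B ← B·(1+r) − £590.00.
Month 1: interest £97.84; balance after payment £6,373.84.
Month 2: interest £90.83; balance after payment £5,874.67.
Closed form: n = −ln(1 − rB₀/P)/ln(1+r) = −ln(0.83417)/ln(1.01425) ≈ 12.815, so the balance reaches zero during payment 13.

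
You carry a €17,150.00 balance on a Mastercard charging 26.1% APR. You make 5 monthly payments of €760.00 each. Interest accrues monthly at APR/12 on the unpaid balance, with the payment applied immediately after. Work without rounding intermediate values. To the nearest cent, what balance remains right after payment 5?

Monthly rate r = 26.1%/12 = 2.175% = 0.02175.
Each month: B ← B·(1+r) − €760.00.
Month 1: interest €373.01; balance after payment €16,763.01.
Month 2: interest €364.60; balance after payment €16,367.61.
Month 3: interest €356.00; balance after payment €15,963.60.
Month 4: interest €347.21; balance after payment €15,550.81.
Month 5: interest €338.23; balance after payment €15,129.04.

€15,129.04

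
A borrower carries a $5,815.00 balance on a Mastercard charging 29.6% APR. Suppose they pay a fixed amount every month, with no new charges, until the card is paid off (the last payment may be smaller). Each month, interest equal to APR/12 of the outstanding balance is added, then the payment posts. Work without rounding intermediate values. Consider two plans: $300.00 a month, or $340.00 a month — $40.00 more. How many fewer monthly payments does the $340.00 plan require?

Monthly rate r = 29.6%/12 = 2.46667% = 0.0246667.
At $300.00/mo: n = ⌈−ln(1 − rB₀/P)/ln(1+r)⌉ = 27 payments (last $207.26); total interest = total paid − $5,815.00 = $2,192.26.
At $340.00/mo: 23 payments (last $166.79); total interest $1,831.79.
Payments saved = 27 − 23 = 4.

4 fewer payments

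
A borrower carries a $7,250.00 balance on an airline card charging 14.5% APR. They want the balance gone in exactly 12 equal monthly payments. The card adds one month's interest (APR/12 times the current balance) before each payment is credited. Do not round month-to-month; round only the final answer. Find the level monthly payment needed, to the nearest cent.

$652.66

Monthly rate r = 14.5%/12 = 1.20833% = 0.0120833.
Level-payment amortization: P = B₀·r / (1 − (1+r)^(−n)) = 7250.00·0.0120833 / (1 − 1.01208^(−12)).
Denominator 1 − (1+r)^(−12) = 0.134225634.
P = 87.6042 / 0.134225634 ≈ 652.66.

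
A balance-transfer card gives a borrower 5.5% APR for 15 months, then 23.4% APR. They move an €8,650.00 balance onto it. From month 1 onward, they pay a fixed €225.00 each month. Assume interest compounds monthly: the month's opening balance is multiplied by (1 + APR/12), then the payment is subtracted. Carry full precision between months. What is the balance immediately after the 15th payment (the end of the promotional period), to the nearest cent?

Promo months 1–15 at r₀ = 5.5%/12 = 0.00458333; months 16+ at r₁ = 23.4%/12 = 0.0195.
After month 15: iterate B ← B·(1+r₀) − €225.00 for 15 months → €5,778.69.

€5,778.69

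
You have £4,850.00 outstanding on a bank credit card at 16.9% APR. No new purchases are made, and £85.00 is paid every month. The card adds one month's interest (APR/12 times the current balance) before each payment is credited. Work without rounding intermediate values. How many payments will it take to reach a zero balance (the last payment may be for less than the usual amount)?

117 months

Monthly rate r = 16.9%/12 = 1.40833% = 0.0140833.
Recurrence: B ← B·(1+r) − £85.00.
Month 1: interest £68.30; balance after payment £4,833.30.
Month 2: interest £68.07; balance after payment £4,816.37.
Closed form: n = −ln(1 − rB₀/P)/ln(1+r) = −ln(0.19642)/ln(1.01408) ≈ 116.373, so the balance reaches zero during payment 117.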